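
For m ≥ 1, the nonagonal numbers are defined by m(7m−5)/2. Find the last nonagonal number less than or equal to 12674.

Solve n(7n−5)/2 ≤ 12674 for integer n.
n = 60 gives 12450 ≤ 12674, while n = 61 gives 12871 > 12674; so the answer is 12450.

12450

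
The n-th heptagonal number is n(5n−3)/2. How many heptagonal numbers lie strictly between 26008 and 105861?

The n-th heptagonal number is n(5n−3)/2.
Smallest index with value > 26008: n = 103 (giving 26368).
Largest index with value < 105861: n = 206 (giving 105781).
Indices 103 through 206: 104 terms.

104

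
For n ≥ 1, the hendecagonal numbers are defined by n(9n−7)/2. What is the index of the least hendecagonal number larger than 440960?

Solve n(9n−7)/2 > 440960 for integer n.
The largest n with value ≤ 440960 is 313 (since 439765 ≤ 440960 < 442583), so the first above is n = 314, value 442583.

314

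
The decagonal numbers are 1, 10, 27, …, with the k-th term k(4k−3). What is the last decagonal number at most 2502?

2425

Solve n(4n−3) ≤ 2502 for integer n.
n = 25 gives 2425 ≤ 2502, while n = 26 gives 2626 > 2502; so the answer is 2425.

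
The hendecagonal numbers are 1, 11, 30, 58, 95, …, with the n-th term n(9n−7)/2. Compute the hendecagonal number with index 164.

164·(9·164 − 7)/2 = 164·1469/2 = 120458.

120458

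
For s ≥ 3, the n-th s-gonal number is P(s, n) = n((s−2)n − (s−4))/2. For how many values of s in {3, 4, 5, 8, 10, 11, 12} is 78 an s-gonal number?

1

s = 3: P(3, 12) = 78. ✓
s = 4: P(4, 8) = 64 and P(4, 9) = 81; 78 is not s-gonal.
s = 5: P(5, 7) = 70 and P(5, 8) = 92; 78 is not s-gonal.
s = 8: P(8, 5) = 65 and P(8, 6) = 96; 78 is not s-gonal.
s = 10: P(10, 4) = 52 and P(10, 5) = 85; 78 is not s-gonal.
s = 11: P(11, 4) = 58 and P(11, 5) = 95; 78 is not s-gonal.
s = 12: P(12, 4) = 64 and P(12, 5) = 105; 78 is not s-gonal.
Hits: s ∈ {3} → 1.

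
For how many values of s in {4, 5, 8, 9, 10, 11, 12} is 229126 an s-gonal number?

1

s = 4: P(4, 478) = 228484 and P(4, 479) = 229441; 229126 is not s-gonal.
s = 5: P(5, 391) = 229126. ✓
s = 8: P(8, 276) = 227976 and P(8, 277) = 229633; 229126 is not s-gonal.
s = 9: P(9, 256) = 228736 and P(9, 257) = 230529; 229126 is not s-gonal.
s = 10: P(10, 239) = 227767 and P(10, 240) = 229680; 229126 is not s-gonal.
s = 11: P(11, 226) = 229051 and P(11, 227) = 231086; 229126 is not s-gonal.
s = 12: P(12, 214) = 228124 and P(12, 215) = 230265; 229126 is not s-gonal.
Hits: s ∈ {5} → 1.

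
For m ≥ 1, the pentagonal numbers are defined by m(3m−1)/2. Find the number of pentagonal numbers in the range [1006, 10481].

The n-th pentagonal number is n(3n−1)/2.
Smallest index with value ≥ 1006: n = 27 (giving 1080).
Largest index with value ≤ 10481: n = 83 (giving 10292).
Indices 27 through 83: 57 terms.

57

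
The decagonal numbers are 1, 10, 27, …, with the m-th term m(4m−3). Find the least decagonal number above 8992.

Solve n(4n−3) > 8992 for integer n.
The largest n with value ≤ 8992 is 47 (since 8695 ≤ 8992 < 9072), so the first above is n = 48, value 9072.

9072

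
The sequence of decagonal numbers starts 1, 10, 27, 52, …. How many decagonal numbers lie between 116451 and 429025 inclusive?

The n-th decagonal number is n(4n−3).
Smallest index with value ≥ 116451: n = 171 (giving 116451).
Largest index with value ≤ 429025: n = 327 (giving 426735).
Indices 171 through 327: 157 terms.

157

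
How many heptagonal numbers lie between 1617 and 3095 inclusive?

The n-th heptagonal number is n(5n−3)/2.
Smallest index with value ≥ 1617: n = 26 (giving 1651).
Largest index with value ≤ 3095: n = 35 (giving 3010).
Indices 26 through 35: 10 terms.

10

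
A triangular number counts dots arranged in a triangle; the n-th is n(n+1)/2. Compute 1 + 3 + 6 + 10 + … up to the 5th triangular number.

35

Σ i(i+1)/2 = (Σi² + Σi) / 2 over i = 1..5.
Σi = 15 and Σi² = 55.
(1·55 + 1·15) / 2 = 70/2 = 35.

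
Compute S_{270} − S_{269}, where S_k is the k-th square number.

539

n² − (n−1)² = 2n − 1, so 270² − 269² = 2·270 − 1 = 539.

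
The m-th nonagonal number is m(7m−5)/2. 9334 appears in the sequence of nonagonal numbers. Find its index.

Set n(7n−5)/2 = 9334, giving 7n² − 5n − 18668 = 0.
The discriminant is 25 + 56·9334 = 522729, and √522729 = 723.
So n = (5 + 723) / 14 = 728/14 = 52.
Check: 52·(7·52 − 5)/2 = 9334. ✓

52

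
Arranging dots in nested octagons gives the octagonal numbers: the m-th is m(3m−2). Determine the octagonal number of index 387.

The 387th octagonal number is n(3n−2) with n = 387.
387·(3·387 − 2) = 387·1159 = 448533.

448533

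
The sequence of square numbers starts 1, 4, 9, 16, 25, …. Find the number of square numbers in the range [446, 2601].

The n-th square number is n².
Smallest index with value ≥ 446: n = 22 (giving 484).
Largest index with value ≤ 2601: n = 51 (giving 2601).
Indices 22 through 51: 30 terms.

30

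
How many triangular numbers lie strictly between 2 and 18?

The n-th triangular number is n(n+1)/2.
Smallest index with value > 2: n = 2 (giving 3).
Largest index with value < 18: n = 5 (giving 15).
Indices 2 through 5: 4 terms.

4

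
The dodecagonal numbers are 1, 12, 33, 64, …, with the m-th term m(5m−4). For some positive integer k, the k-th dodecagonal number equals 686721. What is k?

371

Set n(5n−4) = 686721, giving 5n² − 4n − 686721 = 0.
The discriminant is 16 + 20·686721 = 13734436, and √13734436 = 3706.
So n = (4 + 3706) / 10 = 3710/10 = 371.
Check: 371·(5·371 − 4) = 686721. ✓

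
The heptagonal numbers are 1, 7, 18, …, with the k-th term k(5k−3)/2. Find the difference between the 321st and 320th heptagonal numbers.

Consecutive heptagonal numbers differ by 5n − 4: here 5·321 − 4 = 1601.

1601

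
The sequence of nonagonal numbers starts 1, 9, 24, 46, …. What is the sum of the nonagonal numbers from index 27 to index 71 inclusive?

399210

Σ i(7i−5)/2 = (7Σi² − 5Σi) / 2 over i = 27..71.
Σi = 2556 − 351 = 2205 and Σi² = 121836 − 6201 = 115635.
(7·115635 − 5·2205) / 2 = 798420/2 = 399210.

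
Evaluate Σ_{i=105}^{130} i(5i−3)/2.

Σ i(5i−3)/2 = (5Σi² − 3Σi) / 2 over i = 105..130.
Σi = 8515 − 5460 = 3055 and Σi² = 740805 − 380380 = 360425.
(5·360425 − 3·3055) / 2 = 1792960/2 = 896480.

896480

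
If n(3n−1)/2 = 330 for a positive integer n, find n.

Set n(3n−1)/2 = 330, giving 3n² − n − 660 = 0.
So n = (1 + 89) / 6 = 90/6 = 15.
Check: 15·(3·15 − 1)/2 = 330. ✓

15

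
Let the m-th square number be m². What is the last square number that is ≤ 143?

121

Solve n² ≤ 143 for integer n.
n = 11 gives 121 ≤ 143, while n = 12 gives 144 > 143; so the answer is 121.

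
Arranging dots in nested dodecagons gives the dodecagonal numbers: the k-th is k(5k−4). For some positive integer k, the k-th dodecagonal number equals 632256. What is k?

Set n(5n−4) = 632256, giving 5n² − 4n − 632256 = 0.
The discriminant is 16 + 20·632256 = 12645136, and √12645136 = 3556.
So n = (4 + 3556) / 10 = 3560/10 = 356.

356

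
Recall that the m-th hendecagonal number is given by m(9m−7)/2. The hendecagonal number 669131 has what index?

Set n(9n−7)/2 = 669131, giving 9n² − 7n − 1338262 = 0.
The discriminant is 49 + 72·669131 = 48177481, and √48177481 = 6941.
So n = (7 + 6941) / 18 = 6948/18 = 386.

386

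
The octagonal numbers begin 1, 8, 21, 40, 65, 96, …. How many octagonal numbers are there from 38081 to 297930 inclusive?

203

The n-th octagonal number is n(3n−2).
Smallest index with value ≥ 38081: n = 113 (giving 38081).
Largest index with value ≤ 297930: n = 315 (giving 297045).
Indices 113 through 315: 203 terms.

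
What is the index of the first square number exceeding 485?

Solve n² > 485 for integer n.
The largest n with value ≤ 485 is 22 (since 484 ≤ 485 < 529), so the first above is n = 23, value 529.

23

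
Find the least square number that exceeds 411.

441

Solve n² > 411 for integer n.
The largest n with value ≤ 411 is 20 (since 400 ≤ 411 < 441), so the first above is n = 21, value 441.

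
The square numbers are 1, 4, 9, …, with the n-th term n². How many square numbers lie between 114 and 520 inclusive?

12

The n-th square number is n².
Smallest index with value ≥ 114: n = 11 (giving 121).
Largest index with value ≤ 520: n = 22 (giving 484).
Indices 11 through 22: 12 terms.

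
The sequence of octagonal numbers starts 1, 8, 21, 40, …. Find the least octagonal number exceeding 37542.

38081

Solve n(3n−2) > 37542 for integer n.
The largest n with value ≤ 37542 is 112 (since 37408 ≤ 37542 < 38081), so the first above is n = 113, value 38081.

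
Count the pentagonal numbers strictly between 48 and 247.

7

The n-th pentagonal number is n(3n−1)/2.
Smallest index with value > 48: n = 6 (giving 51).
Largest index with value < 247: n = 12 (giving 210).
Indices 6 through 12: 7 terms.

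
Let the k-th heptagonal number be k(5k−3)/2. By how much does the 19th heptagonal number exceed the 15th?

334

19·(5·19 − 3)/2 = 874 and 15·(5·15 − 3)/2 = 540.
Difference: 874 − 540 = 334.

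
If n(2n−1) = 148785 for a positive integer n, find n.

273

Set n(2n−1) = 148785, giving 2n² − n − 148785 = 0.
The discriminant is 1 + 8·148785 = 1190281, and √1190281 = 1091.
So n = (1 + 1091) / 4 = 1092/4 = 273.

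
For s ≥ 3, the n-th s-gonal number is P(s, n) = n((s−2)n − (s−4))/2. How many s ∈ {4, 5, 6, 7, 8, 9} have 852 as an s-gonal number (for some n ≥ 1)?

1

s = 4: P(4, 29) = 841 and P(4, 30) = 900; 852 is not s-gonal.
s = 5: P(5, 24) = 852. ✓
s = 6: P(6, 20) = 780 and P(6, 21) = 861; 852 is not s-gonal.
s = 7: P(7, 18) = 783 and P(7, 19) = 874; 852 is not s-gonal.
s = 8: P(8, 17) = 833 and P(8, 18) = 936; 852 is not s-gonal.
s = 9: P(9, 15) = 750 and P(9, 16) = 856; 852 is not s-gonal.
Hits: s ∈ {5} → 1.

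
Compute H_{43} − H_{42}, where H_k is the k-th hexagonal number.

Consecutive hexagonal numbers differ by 4n − 3: here 4·43 − 3 = 169.

169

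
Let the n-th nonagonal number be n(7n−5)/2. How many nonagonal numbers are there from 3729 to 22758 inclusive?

The n-th nonagonal number is n(7n−5)/2.
Smallest index with value ≥ 3729: n = 33 (giving 3729).
Largest index with value ≤ 22758: n = 80 (giving 22200).
Indices 33 through 80: 48 terms.

48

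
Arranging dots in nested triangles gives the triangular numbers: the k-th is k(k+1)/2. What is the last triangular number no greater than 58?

55

Solve n(n+1)/2 ≤ 58 for integer n.
n = 10 gives 55 ≤ 58, while n = 11 gives 66 > 58; so the answer is 55.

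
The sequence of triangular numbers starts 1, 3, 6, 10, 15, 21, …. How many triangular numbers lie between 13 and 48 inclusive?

5

The n-th triangular number is n(n+1)/2.
Smallest index with value ≥ 13: n = 5 (giving 15).
Largest index with value ≤ 48: n = 9 (giving 45).
Indices 5 through 9: 5 terms.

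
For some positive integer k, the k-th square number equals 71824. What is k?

268

We need n² = 71824, so n = √71824 = 268.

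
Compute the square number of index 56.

The 56th square number is n² with n = 56.
56² = 3136.

3136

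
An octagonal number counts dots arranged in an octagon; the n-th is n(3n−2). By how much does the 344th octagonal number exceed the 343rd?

Consecutive octagonal numbers differ by 6n − 5: here 6·344 − 5 = 2059.

2059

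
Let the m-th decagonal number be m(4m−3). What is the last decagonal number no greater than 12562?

12376

Solve n(4n−3) ≤ 12562 for integer n.
n = 56 gives 12376 ≤ 12562, while n = 57 gives 12825 > 12562; so the answer is 12376.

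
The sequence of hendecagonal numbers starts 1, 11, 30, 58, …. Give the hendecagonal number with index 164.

120458

The 164th hendecagonal number is n(9n−7)/2 with n = 164.
164·(9·164 − 7)/2 = 164·1469/2 = 120458.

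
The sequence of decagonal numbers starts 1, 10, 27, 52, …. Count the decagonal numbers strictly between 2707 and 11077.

26

The n-th decagonal number is n(4n−3).
Smallest index with value > 2707: n = 27 (giving 2835).
Largest index with value < 11077: n = 52 (giving 10660).
Indices 27 through 52: 26 terms.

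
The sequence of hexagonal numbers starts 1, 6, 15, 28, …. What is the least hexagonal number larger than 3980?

4005

Solve n(2n−1) > 3980 for integer n.
The largest n with value ≤ 3980 is 44 (since 3828 ≤ 3980 < 4005), so the first above is n = 45, value 4005.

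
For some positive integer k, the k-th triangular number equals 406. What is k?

28

Set n(n+1)/2 = 406, giving n² + n − 812 = 0.
The discriminant is 1 + 8·406 = 3249, and √3249 = 57.
So n = (-1 + 57) / 2 = 56/2 = 28.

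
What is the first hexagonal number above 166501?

Solve n(2n−1) > 166501 for integer n.
The largest n with value ≤ 166501 is 288 (since 165600 ≤ 166501 < 166753), so the first above is n = 289, value 166753.

166753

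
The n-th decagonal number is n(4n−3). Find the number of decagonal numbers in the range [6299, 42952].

The n-th decagonal number is n(4n−3).
Smallest index with value ≥ 6299: n = 41 (giving 6601).
Largest index with value ≤ 42952: n = 104 (giving 42952).
Indices 41 through 104: 64 terms.

64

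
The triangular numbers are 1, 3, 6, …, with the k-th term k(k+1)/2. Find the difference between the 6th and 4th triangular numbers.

11

6·7/2 = 21 and 4·5/2 = 10.
Difference: 21 − 10 = 11.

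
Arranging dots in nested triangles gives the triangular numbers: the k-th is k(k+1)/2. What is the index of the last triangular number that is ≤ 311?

24

Solve n(n+1)/2 ≤ 311 for integer n.
n = 24 gives 300 ≤ 311, while n = 25 gives 325 > 311; so the answer is index 24.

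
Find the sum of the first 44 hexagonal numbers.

Σ i(2i−1) = 2Σi² − Σi over i = 1..44.
Σi = 990 and Σi² = 29370.
2·29370 − 1·990 = 57750.

57750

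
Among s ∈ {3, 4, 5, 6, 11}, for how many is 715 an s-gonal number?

2

s = 3: P(3, 37) = 703 and P(3, 38) = 741; 715 is not s-gonal.
s = 4: P(4, 26) = 676 and P(4, 27) = 729; 715 is not s-gonal.
s = 5: P(5, 22) = 715. ✓
s = 6: P(6, 19) = 703 and P(6, 20) = 780; 715 is not s-gonal.
s = 11: P(11, 13) = 715. ✓
Hits: s ∈ {5, 11} → 2.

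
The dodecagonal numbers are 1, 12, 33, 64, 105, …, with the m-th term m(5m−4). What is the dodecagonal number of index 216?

232416

The 216th dodecagonal number is n(5n−4) with n = 216.
216·(5·216 − 4) = 216·1076 = 232416.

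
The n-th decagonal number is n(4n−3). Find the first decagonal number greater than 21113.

Solve n(4n−3) > 21113 for integer n.
The largest n with value ≤ 21113 is 73 (since 21097 ≤ 21113 < 21682), so the first above is n = 74, value 21682.

21682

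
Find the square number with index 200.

The 200th square number is n² with n = 200.
200² = 40000.

40000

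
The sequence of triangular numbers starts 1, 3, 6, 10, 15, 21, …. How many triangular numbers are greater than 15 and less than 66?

5

The n-th triangular number is n(n+1)/2.
Smallest index with value > 15: n = 6 (giving 21).
Largest index with value < 66: n = 10 (giving 55).
Indices 6 through 10: 5 terms.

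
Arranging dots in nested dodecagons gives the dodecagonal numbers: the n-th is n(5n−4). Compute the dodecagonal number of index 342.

The 342nd dodecagonal number is n(5n−4) with n = 342.
342·(5·342 − 4) = 342·1706 = 583452.

583452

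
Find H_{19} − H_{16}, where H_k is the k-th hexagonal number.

207

19·(2·19 − 1) = 703 and 16·(2·16 − 1) = 496.
Difference: 703 − 496 = 207.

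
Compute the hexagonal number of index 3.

15

The 3rd hexagonal number is n(2n−1) with n = 3.
3·(2·3 − 1) = 3·5 = 15.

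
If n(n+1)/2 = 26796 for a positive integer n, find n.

231

Set n(n+1)/2 = 26796, giving n² + n − 53592 = 0.
So n = (-1 + 463) / 2 = 462/2 = 231.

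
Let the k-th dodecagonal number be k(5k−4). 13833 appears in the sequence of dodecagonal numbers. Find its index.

Set n(5n−4) = 13833, giving 5n² − 4n − 13833 = 0.
The discriminant is 16 + 20·13833 = 276676, and √276676 = 526.
So n = (4 + 526) / 10 = 530/10 = 53.

53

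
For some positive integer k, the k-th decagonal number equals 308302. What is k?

Set n(4n−3) = 308302, giving 4n² − 3n − 308302 = 0.
The discriminant is 9 + 16·308302 = 4932841, and √4932841 = 2221.
So n = (3 + 2221) / 8 = 2224/8 = 278.
Check: 278·(4·278 − 3) = 308302. ✓

278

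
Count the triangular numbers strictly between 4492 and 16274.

The n-th triangular number is n(n+1)/2.
Smallest index with value > 4492: n = 95 (giving 4560).
Largest index with value < 16274: n = 179 (giving 16110).
Indices 95 through 179: 85 terms.

85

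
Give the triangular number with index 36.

36·37/2 = 1332/2 = 666.

666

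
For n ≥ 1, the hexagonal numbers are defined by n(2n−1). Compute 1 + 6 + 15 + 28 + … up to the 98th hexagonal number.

632247

Σ i(2i−1) = 2Σi² − Σi over i = 1..98.
Σi = 4851 and Σi² = 318549.
2·318549 − 1·4851 = 632247.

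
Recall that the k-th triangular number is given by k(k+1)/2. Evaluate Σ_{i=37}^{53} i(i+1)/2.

Σ i(i+1)/2 = (Σi² + Σi) / 2 over i = 37..53.
Σi = 1431 − 666 = 765 and Σi² = 51039 − 16206 = 34833.
(1·34833 + 1·765) / 2 = 35598/2 = 17799.

17799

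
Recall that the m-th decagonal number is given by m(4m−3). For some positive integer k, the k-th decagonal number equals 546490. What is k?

Set n(4n−3) = 546490, giving 4n² − 3n − 546490 = 0.
The discriminant is 9 + 16·546490 = 8743849, and √8743849 = 2957.
So n = (3 + 2957) / 8 = 2960/8 = 370.
Check: 370·(4·370 − 3) = 546490. ✓

370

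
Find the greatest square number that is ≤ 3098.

Solve n² ≤ 3098 for integer n.
n = 55 gives 3025 ≤ 3098, while n = 56 gives 3136 > 3098; so the answer is 3025.

3025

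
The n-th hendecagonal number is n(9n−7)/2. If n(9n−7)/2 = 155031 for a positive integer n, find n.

Set n(9n−7)/2 = 155031, giving 9n² − 7n − 310062 = 0.
So n = (7 + 3341) / 18 = 3348/18 = 186.
Check: 186·(9·186 − 7)/2 = 155031. ✓

186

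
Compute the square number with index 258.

The 258th square number is n² with n = 258.
258² = 66564.

66564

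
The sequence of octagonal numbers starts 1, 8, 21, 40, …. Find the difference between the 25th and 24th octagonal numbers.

Consecutive octagonal numbers differ by 6n − 5: here 6·25 − 5 = 145.

145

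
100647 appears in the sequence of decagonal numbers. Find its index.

Set n(4n−3) = 100647, giving 4n² − 3n − 100647 = 0.
So n = (3 + 1269) / 8 = 1272/8 = 159.
Check: 159·(4·159 − 3) = 100647. ✓

159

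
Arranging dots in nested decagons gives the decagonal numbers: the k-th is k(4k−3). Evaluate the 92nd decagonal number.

The 92nd decagonal number is n(4n−3) with n = 92.
92·(4·92 − 3) = 92·365 = 33580.

33580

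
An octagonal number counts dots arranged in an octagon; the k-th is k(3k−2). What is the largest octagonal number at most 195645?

Solve n(3n−2) ≤ 195645 for integer n.
n = 255 gives 194565 ≤ 195645, while n = 256 gives 196096 > 195645; so the answer is 194565.

194565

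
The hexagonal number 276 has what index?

Set n(2n−1) = 276, giving 2n² − n − 276 = 0.
So n = (1 + 47) / 4 = 48/4 = 12.

12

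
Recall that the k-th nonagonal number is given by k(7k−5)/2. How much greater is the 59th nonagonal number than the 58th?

Consecutive nonagonal numbers differ by 7n − 6: here 7·59 − 6 = 407.

407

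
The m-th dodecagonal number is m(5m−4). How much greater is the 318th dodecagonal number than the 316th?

318·(5·318 − 4) = 504348 and 316·(5·316 − 4) = 498016.
Difference: 504348 − 498016 = 6332.

6332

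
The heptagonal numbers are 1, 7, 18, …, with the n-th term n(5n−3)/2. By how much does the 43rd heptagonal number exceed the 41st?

417

43·(5·43 − 3)/2 = 4558 and 41·(5·41 − 3)/2 = 4141.
Difference: 4558 − 4141 = 417.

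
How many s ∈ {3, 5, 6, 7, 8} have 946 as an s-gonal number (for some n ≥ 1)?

2

s = 3: P(3, 43) = 946. ✓
s = 5: P(5, 25) = 925 and P(5, 26) = 1001; 946 is not s-gonal.
s = 6: P(6, 22) = 946. ✓
s = 7: P(7, 19) = 874 and P(7, 20) = 970; 946 is not s-gonal.
s = 8: P(8, 18) = 936 and P(8, 19) = 1045; 946 is not s-gonal.
Hits: s ∈ {3, 6} → 2.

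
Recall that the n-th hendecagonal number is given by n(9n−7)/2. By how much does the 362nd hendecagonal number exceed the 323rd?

120081

362·(9·362 − 7)/2 = 588431 and 323·(9·323 − 7)/2 = 468350.
Difference: 588431 − 468350 = 120081.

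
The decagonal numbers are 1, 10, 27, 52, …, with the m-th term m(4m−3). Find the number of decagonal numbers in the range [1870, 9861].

29

The n-th decagonal number is n(4n−3).
Smallest index with value ≥ 1870: n = 22 (giving 1870).
Largest index with value ≤ 9861: n = 50 (giving 9850).
Indices 22 through 50: 29 terms.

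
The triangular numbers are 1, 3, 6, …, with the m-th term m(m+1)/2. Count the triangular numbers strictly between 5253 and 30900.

The n-th triangular number is n(n+1)/2.
Smallest index with value > 5253: n = 103 (giving 5356).
Largest index with value < 30900: n = 248 (giving 30876).
Indices 103 through 248: 146 terms.

146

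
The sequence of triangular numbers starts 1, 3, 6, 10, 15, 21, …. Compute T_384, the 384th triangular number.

The 384th triangular number is n(n+1)/2 with n = 384.
384·385/2 = 147840/2 = 73920.

73920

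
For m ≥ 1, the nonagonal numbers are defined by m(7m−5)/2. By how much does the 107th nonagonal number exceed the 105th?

1479

107·(7·107 − 5)/2 = 39804 and 105·(7·105 − 5)/2 = 38325.
Difference: 39804 − 38325 = 1479.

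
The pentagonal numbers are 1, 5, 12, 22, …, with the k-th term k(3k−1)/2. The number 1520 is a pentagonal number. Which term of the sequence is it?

32

Set n(3n−1)/2 = 1520, giving 3n² − n − 3040 = 0.
The discriminant is 1 + 24·1520 = 36481, and √36481 = 191.
So n = (1 + 191) / 6 = 192/6 = 32.
Check: 32·(3·32 − 1)/2 = 1520. ✓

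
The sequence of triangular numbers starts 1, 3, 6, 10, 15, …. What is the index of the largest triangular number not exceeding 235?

21

Solve n(n+1)/2 ≤ 235 for integer n.
n = 21 gives 231 ≤ 235, while n = 22 gives 253 > 235; so the answer is index 21.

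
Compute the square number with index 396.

156816

The 396th square number is n² with n = 396.
396² = 156816.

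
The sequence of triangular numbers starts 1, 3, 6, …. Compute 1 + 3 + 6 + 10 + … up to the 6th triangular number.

Σ i(i+1)/2 = (Σi² + Σi) / 2 over i = 1..6.
Σi = 21 and Σi² = 91.
(1·91 + 1·21) / 2 = 112/2 = 56.

56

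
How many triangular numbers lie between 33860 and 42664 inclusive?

The n-th triangular number is n(n+1)/2.
Smallest index with value ≥ 33860: n = 260 (giving 33930).
Largest index with value ≤ 42664: n = 291 (giving 42486).
Indices 260 through 291: 32 terms.

32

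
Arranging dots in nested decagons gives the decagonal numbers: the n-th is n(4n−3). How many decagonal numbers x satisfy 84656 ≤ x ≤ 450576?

The n-th decagonal number is n(4n−3).
Smallest index with value ≥ 84656: n = 146 (giving 84826).
Largest index with value ≤ 450576: n = 336 (giving 450576).
Indices 146 through 336: 191 terms.

191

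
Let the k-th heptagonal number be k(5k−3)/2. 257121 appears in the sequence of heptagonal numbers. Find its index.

Set n(5n−3)/2 = 257121, giving 5n² − 3n − 514242 = 0.
The discriminant is 9 + 40·257121 = 10284849, and √10284849 = 3207.
So n = (3 + 3207) / 10 = 3210/10 = 321.

321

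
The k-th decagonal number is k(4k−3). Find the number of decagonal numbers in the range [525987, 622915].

The n-th decagonal number is n(4n−3).
Smallest index with value ≥ 525987: n = 363 (giving 525987).
Largest index with value ≤ 622915: n = 395 (giving 622915).
Indices 363 through 395: 33 terms.

33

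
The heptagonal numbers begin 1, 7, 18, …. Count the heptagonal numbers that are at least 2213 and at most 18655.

56

The n-th heptagonal number is n(5n−3)/2.
Smallest index with value ≥ 2213: n = 31 (giving 2356).
Largest index with value ≤ 18655: n = 86 (giving 18361).
Indices 31 through 86: 56 terms.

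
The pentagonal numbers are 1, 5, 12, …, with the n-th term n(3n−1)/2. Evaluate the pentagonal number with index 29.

The 29th pentagonal number is n(3n−1)/2 with n = 29.
29·(3·29 − 1)/2 = 29·86/2 = 29·43 = 1247.

1247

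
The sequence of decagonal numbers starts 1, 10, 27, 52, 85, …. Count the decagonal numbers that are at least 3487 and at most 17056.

The n-th decagonal number is n(4n−3).
Smallest index with value ≥ 3487: n = 30 (giving 3510).
Largest index with value ≤ 17056: n = 65 (giving 16705).
Indices 30 through 65: 36 terms.

36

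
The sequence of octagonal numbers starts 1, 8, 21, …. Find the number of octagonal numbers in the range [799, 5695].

27

The n-th octagonal number is n(3n−2).
Smallest index with value ≥ 799: n = 17 (giving 833).
Largest index with value ≤ 5695: n = 43 (giving 5461).
Indices 17 through 43: 27 terms.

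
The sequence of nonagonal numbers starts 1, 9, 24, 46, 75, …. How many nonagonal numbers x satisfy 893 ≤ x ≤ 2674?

The n-th nonagonal number is n(7n−5)/2.
Smallest index with value ≥ 893: n = 17 (giving 969).
Largest index with value ≤ 2674: n = 28 (giving 2674).
Indices 17 through 28: 12 terms.

12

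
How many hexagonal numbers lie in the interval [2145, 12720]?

The n-th hexagonal number is n(2n−1).
Smallest index with value ≥ 2145: n = 33 (giving 2145).
Largest index with value ≤ 12720: n = 80 (giving 12720).
Indices 33 through 80: 48 terms.

48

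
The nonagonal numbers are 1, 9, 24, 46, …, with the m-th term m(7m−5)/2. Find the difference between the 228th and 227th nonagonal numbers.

1590

Consecutive nonagonal numbers differ by 7n − 6: here 7·228 − 6 = 1590.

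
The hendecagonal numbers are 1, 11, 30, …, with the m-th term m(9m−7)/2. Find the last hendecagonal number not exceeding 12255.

Solve n(9n−7)/2 ≤ 12255 for integer n.
n = 52 gives 11986 ≤ 12255, while n = 53 gives 12455 > 12255; so the answer is 11986.

11986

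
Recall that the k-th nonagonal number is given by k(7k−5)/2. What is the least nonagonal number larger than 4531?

4699

Solve n(7n−5)/2 > 4531 for integer n.
The largest n with value ≤ 4531 is 36 (since 4446 ≤ 4531 < 4699), so the first above is n = 37, value 4699.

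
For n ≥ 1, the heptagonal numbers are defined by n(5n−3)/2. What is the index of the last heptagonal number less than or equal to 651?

Solve n(5n−3)/2 ≤ 651 for integer n.
n = 16 gives 616 ≤ 651, while n = 17 gives 697 > 651; so the answer is index 16.

16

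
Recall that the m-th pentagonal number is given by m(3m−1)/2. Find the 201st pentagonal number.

60501

The 201st pentagonal number is n(3n−1)/2 with n = 201.
201·(3·201 − 1)/2 = 201·602/2 = 201·301 = 60501.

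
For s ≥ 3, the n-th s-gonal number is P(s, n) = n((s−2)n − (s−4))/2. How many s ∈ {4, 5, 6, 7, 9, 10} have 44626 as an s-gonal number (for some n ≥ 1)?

s = 4: P(4, 211) = 44521 and P(4, 212) = 44944; 44626 is not s-gonal.
s = 5: P(5, 172) = 44290 and P(5, 173) = 44807; 44626 is not s-gonal.
s = 6: P(6, 149) = 44253 and P(6, 150) = 44850; 44626 is not s-gonal.
s = 7: P(7, 133) = 44023 and P(7, 134) = 44689; 44626 is not s-gonal.
s = 9: P(9, 113) = 44409 and P(9, 114) = 45201; 44626 is not s-gonal.
s = 10: P(10, 106) = 44626. ✓
Hits: s ∈ {10} → 1.

1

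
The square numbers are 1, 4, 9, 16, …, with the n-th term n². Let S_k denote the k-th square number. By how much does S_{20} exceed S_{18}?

20² = 400 and 18² = 324.
Difference: 400 − 324 = 76.

76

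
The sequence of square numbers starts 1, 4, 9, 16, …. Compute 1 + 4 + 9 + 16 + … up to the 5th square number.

Σ_{i=1}^{5} i² = 5·6·11/6 = 55.

55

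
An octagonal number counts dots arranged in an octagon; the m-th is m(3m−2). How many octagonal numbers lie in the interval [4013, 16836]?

The n-th octagonal number is n(3n−2).
Smallest index with value ≥ 4013: n = 37 (giving 4033).
Largest index with value ≤ 16836: n = 75 (giving 16725).
Indices 37 through 75: 39 terms.

39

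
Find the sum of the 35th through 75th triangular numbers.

Σ i(i+1)/2 = (Σi² + Σi) / 2 over i = 35..75.
Σi = 2850 − 595 = 2255 and Σi² = 143450 − 13685 = 129765.
(1·129765 + 1·2255) / 2 = 132020/2 = 66010.

66010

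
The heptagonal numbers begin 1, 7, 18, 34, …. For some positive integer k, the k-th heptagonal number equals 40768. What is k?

128

Set n(5n−3)/2 = 40768, giving 5n² − 3n − 81536 = 0.
So n = (3 + 1277) / 10 = 1280/10 = 128.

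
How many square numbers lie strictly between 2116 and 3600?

13

The n-th square number is n².
Smallest index with value > 2116: n = 47 (giving 2209).
Largest index with value < 3600: n = 59 (giving 3481).
Indices 47 through 59: 13 terms.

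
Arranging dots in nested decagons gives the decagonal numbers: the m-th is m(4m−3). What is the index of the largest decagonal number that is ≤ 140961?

188

Solve n(4n−3) ≤ 140961 for integer n.
n = 188 gives 140812 ≤ 140961, while n = 189 gives 142317 > 140961; so the answer is index 188.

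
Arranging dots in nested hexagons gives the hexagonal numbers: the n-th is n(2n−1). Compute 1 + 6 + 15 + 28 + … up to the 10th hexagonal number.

715

Σ i(2i−1) = 2Σi² − Σi over i = 1..10.
Σi = 55 and Σi² = 385.
2·385 − 1·55 = 715.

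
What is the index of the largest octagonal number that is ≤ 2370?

28

Solve n(3n−2) ≤ 2370 for integer n.
n = 28 gives 2296 ≤ 2370, while n = 29 gives 2465 > 2370; so the answer is index 28.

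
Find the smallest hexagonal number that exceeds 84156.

Solve n(2n−1) > 84156 for integer n.
The largest n with value ≤ 84156 is 205 (since 83845 ≤ 84156 < 84666), so the first above is n = 206, value 84666.

84666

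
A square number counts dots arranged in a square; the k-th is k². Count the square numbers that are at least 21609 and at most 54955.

The n-th square number is n².
Smallest index with value ≥ 21609: n = 147 (giving 21609).
Largest index with value ≤ 54955: n = 234 (giving 54756).
Indices 147 through 234: 88 terms.

88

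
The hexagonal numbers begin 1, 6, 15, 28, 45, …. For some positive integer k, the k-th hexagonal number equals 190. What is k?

Set n(2n−1) = 190, giving 2n² − n − 190 = 0.
The discriminant is 1 + 8·190 = 1521, and √1521 = 39.
So n = (1 + 39) / 4 = 40/4 = 10.

10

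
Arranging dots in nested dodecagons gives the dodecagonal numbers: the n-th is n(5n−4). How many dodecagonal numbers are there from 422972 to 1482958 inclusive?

The n-th dodecagonal number is n(5n−4).
Smallest index with value ≥ 422972: n = 292 (giving 425152).
Largest index with value ≤ 1482958: n = 545 (giving 1482945).
Indices 292 through 545: 254 terms.

254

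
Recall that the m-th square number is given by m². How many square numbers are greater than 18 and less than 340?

The n-th square number is n².
Smallest index with value > 18: n = 5 (giving 25).
Largest index with value < 340: n = 18 (giving 324).
Indices 5 through 18: 14 terms.

14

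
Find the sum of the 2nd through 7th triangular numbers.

83

Σ i(i+1)/2 = (Σi² + Σi) / 2 over i = 2..7.
Σi = 28 − 1 = 27 and Σi² = 140 − 1 = 139.
(1·139 + 1·27) / 2 = 166/2 = 83.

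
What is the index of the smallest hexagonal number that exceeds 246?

12

Solve n(2n−1) > 246 for integer n.
The largest n with value ≤ 246 is 11 (since 231 ≤ 246 < 276), so the first above is n = 12, value 276.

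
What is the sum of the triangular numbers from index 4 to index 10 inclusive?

210

Σ i(i+1)/2 = (Σi² + Σi) / 2 over i = 4..10.
Σi = 55 − 6 = 49 and Σi² = 385 − 14 = 371.
(1·371 + 1·49) / 2 = 420/2 = 210.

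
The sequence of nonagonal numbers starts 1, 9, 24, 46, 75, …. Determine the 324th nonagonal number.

366606

The 324th nonagonal number is n(7n−5)/2 with n = 324.
324·(7·324 − 5)/2 = 324·2263/2 = 366606.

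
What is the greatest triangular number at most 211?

Solve n(n+1)/2 ≤ 211 for integer n.
n = 20 gives 210 ≤ 211, while n = 21 gives 231 > 211; so the answer is 210.

210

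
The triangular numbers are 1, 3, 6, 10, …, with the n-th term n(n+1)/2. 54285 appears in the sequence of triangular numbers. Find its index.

Set n(n+1)/2 = 54285, giving n² + n − 108570 = 0.
The discriminant is 1 + 8·54285 = 434281, and √434281 = 659.
So n = (-1 + 659) / 2 = 658/2 = 329.

329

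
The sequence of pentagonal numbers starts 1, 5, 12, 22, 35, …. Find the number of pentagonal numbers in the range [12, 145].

8

The n-th pentagonal number is n(3n−1)/2.
Smallest index with value ≥ 12: n = 3 (giving 12).
Largest index with value ≤ 145: n = 10 (giving 145).
Indices 3 through 10: 8 terms.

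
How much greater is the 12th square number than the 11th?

23

n² − (n−1)² = 2n − 1, so 12² − 11² = 2·12 − 1 = 23.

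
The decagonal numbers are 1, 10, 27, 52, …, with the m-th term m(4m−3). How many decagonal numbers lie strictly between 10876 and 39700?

47

The n-th decagonal number is n(4n−3).
Smallest index with value > 10876: n = 53 (giving 11077).
Largest index with value < 39700: n = 99 (giving 38907).
Indices 53 through 99: 47 terms.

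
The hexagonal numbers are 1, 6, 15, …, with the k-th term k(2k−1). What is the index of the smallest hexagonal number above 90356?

Solve n(2n−1) > 90356 for integer n.
The largest n with value ≤ 90356 is 212 (since 89676 ≤ 90356 < 90525), so the first above is n = 213, value 90525.

213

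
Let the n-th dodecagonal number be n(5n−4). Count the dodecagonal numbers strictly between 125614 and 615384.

The n-th dodecagonal number is n(5n−4).
Smallest index with value > 125614: n = 159 (giving 125769).
Largest index with value < 615384: n = 351 (giving 614601).
Indices 159 through 351: 193 terms.

193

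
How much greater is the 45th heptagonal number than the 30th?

45·(5·45 − 3)/2 = 4995 and 30·(5·30 − 3)/2 = 2205.
Difference: 4995 − 2205 = 2790.

2790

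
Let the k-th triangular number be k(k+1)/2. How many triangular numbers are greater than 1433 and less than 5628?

The n-th triangular number is n(n+1)/2.
Smallest index with value > 1433: n = 54 (giving 1485).
Largest index with value < 5628: n = 105 (giving 5565).
Indices 54 through 105: 52 terms.

52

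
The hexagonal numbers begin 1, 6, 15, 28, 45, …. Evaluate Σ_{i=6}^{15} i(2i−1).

2265

Σ i(2i−1) = 2Σi² − Σi over i = 6..15.
Σi = 120 − 15 = 105 and Σi² = 1240 − 55 = 1185.
2·1185 − 1·105 = 2265.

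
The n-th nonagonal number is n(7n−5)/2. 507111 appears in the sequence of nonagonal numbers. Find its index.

381

Set n(7n−5)/2 = 507111, giving 7n² − 5n − 1014222 = 0.
The discriminant is 25 + 56·507111 = 28398241, and √28398241 = 5329.
So n = (5 + 5329) / 14 = 5334/14 = 381.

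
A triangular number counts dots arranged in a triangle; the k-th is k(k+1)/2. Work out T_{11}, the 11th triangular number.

11·12/2 = 132/2 = 66.

66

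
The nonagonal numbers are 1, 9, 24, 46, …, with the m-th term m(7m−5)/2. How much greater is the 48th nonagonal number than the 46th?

48·(7·48 − 5)/2 = 7944 and 46·(7·46 − 5)/2 = 7291.
Difference: 7944 − 7291 = 653.

653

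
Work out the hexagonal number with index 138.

The 138th hexagonal number is n(2n−1) with n = 138.
138·(2·138 − 1) = 138·275 = 37950.

37950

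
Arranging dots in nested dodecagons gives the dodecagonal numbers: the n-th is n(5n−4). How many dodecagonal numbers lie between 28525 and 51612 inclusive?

27

The n-th dodecagonal number is n(5n−4).
Smallest index with value ≥ 28525: n = 76 (giving 28576).
Largest index with value ≤ 51612: n = 102 (giving 51612).
Indices 76 through 102: 27 terms.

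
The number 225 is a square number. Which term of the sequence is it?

We need n² = 225, so n = √225 = 15.
Check: 15² = 225. ✓

15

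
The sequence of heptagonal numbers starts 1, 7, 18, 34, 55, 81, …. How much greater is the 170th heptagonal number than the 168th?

170·(5·170 − 3)/2 = 71995 and 168·(5·168 − 3)/2 = 70308.
Difference: 71995 − 70308 = 1687.

1687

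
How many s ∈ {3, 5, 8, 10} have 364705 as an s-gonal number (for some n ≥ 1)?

1

s = 3: P(3, 853) = 364231 and P(3, 854) = 365085; 364705 is not s-gonal.
s = 5: P(5, 493) = 364327 and P(5, 494) = 365807; 364705 is not s-gonal.
s = 8: P(8, 349) = 364705. ✓
s = 10: P(10, 302) = 363910 and P(10, 303) = 366327; 364705 is not s-gonal.
Hits: s ∈ {8} → 1.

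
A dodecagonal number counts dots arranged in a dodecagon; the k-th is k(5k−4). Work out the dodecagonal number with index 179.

159489

The 179th dodecagonal number is n(5n−4) with n = 179.
179·(5·179 − 4) = 179·891 = 159489.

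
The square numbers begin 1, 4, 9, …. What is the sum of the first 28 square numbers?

7714

Σ_{i=1}^{28} i² = 28·29·57/6 = 7714.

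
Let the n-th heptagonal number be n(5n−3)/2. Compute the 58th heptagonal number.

8323

The 58th heptagonal number is n(5n−3)/2 with n = 58.
58·(5·58 − 3)/2 = 58·287/2 = 8323.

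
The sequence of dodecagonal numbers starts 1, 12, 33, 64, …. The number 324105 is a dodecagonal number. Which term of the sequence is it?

255

Set n(5n−4) = 324105, giving 5n² − 4n − 324105 = 0.
The discriminant is 16 + 20·324105 = 6482116, and √6482116 = 2546.
So n = (4 + 2546) / 10 = 2550/10 = 255.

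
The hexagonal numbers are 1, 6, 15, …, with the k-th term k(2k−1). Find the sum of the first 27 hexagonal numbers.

13482

Σ i(2i−1) = 2Σi² − Σi over i = 1..27.
Σi = 378 and Σi² = 6930.
2·6930 − 1·378 = 13482.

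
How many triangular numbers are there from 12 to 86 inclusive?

The n-th triangular number is n(n+1)/2.
Smallest index with value ≥ 12: n = 5 (giving 15).
Largest index with value ≤ 86: n = 12 (giving 78).
Indices 5 through 12: 8 terms.

8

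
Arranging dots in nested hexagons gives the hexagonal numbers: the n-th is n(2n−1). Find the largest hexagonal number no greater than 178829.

Solve n(2n−1) ≤ 178829 for integer n.
n = 299 gives 178503 ≤ 178829, while n = 300 gives 179700 > 178829; so the answer is 178503.

178503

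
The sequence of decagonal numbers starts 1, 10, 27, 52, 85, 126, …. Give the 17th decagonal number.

17·(4·17 − 3) = 17·65 = 1105.

1105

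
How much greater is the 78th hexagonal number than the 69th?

78·(2·78 − 1) = 12090 and 69·(2·69 − 1) = 9453.
Difference: 12090 − 9453 = 2637.

2637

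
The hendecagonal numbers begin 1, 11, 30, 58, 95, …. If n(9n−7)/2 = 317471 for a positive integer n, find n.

Set n(9n−7)/2 = 317471, giving 9n² − 7n − 634942 = 0.
The discriminant is 49 + 72·317471 = 22857961, and √22857961 = 4781.
So n = (7 + 4781) / 18 = 4788/18 = 266.

266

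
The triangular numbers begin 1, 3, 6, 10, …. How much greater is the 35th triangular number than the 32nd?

102

35·36/2 = 630 and 32·33/2 = 528.
Difference: 630 − 528 = 102.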